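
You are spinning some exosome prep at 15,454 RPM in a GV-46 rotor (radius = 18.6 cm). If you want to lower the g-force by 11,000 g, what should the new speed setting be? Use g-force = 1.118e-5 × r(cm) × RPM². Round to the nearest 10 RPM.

≈ 13640 RPM

Current RCF = 1.118 × 10⁻⁵ × 18.6 × (15454)² = 1.118 × 10⁻⁵ × 18.6 × 238,826,116 ≈ 49,663.4 × g
Target RCF = 49,663.4 − 11,000 = 38,663.4 × g
N² = 38,663.4 / (20.7948 × 10⁻⁵) = 185,928,213
N ≈ √185,928,213 ≈ 13,635.5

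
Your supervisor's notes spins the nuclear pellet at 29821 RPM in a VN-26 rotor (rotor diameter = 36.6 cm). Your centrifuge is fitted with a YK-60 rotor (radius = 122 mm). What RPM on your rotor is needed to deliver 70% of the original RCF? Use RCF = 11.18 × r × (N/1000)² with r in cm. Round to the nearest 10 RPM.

Original rotor: r = 36.6 / 2 = 18.3 cm
RCF = 11.18 × r × (N/1000)²
RCF_original = 11.18 × 18.3 × (29.821)² = 11.18 × 18.3 × 889.292041 ≈ 181,943.8 × g
Target RCF = 0.7 × 181,943.8 ≈ 127,360.7 × g
Your rotor: r = 122 mm = 12.2 cm
127,360.7 = 11.18 × 12.2 × (N/1000)²
(N/1000)² = 127,360.7 / 136.396 = 933.7569
N = 1000 × √933.7569 ≈ 30,557.4

≈ 30560 RPM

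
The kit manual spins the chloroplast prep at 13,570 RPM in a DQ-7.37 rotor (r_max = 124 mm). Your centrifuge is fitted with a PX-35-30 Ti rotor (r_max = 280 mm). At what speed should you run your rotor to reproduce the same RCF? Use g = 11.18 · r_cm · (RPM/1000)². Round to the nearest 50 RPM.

Original rotor: r = 124 mm = 12.4 cm
RCF_original = 11.18 × 12.4 × (13.57)² = 11.18 × 12.4 × 184.1449 ≈ 25,528.4 × g
Your rotor: r = 280 mm = 28.0 cm
25,528.4 = 11.18 × 28 × (N/1000)²
(N/1000)² = 25,528.4 / 313.04 = 81.54996
N = 1000 × √81.54996 ≈ 9,030.5

9050 RPM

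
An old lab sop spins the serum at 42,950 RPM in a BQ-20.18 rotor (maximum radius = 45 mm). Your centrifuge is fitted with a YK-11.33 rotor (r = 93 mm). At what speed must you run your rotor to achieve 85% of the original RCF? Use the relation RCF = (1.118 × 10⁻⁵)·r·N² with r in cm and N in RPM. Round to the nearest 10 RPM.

27540 RPM

Original rotor: r = 45 mm = 4.5 cm
RCF = 1.118 × 10⁻⁵ × r × N²
RCF_original = 1.118 × 10⁻⁵ × 4.5 × (42950)² = 1.118 × 10⁻⁵ × 4.5 × 1,844,702,500 ≈ 92,807 × g
Target RCF = 0.85 × 92,807 ≈ 78,885.9 × g
Your rotor: r = 93 mm = 9.3 cm
78,885.9 = 1.118 × 10⁻⁵ × 9.3 × N²
N² = 78,885.9 / (10.3974 × 10⁻⁵) = 758,707,946
N ≈ √758,707,946 ≈ 27,544.7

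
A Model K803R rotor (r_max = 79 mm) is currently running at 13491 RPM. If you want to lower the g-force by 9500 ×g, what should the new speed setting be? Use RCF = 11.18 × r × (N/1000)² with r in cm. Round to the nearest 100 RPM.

N₂ ≈ 8600 RPM

r = 79 mm = 7.9 cm
Current RCF = 11.18 × 7.9 × (13.491)² = 11.18 × 7.9 × 182.007081 ≈ 16,075.2 × g
Target RCF = 16,075.2 − 9,500 = 6,575.2 × g
(N/1000)² = 6,575.2 / 88.322 = 74.44578
N = 1000 × √74.44578 ≈ 8,628.2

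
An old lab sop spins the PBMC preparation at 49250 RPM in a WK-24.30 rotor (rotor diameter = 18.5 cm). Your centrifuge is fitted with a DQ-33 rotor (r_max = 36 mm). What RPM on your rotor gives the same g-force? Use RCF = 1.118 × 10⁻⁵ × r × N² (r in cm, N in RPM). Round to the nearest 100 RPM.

78900 RPM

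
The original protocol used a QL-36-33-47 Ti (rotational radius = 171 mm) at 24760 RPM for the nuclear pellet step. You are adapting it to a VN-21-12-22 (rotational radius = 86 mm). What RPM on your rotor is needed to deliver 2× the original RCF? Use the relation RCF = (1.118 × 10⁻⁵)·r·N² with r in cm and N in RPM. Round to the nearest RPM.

Original rotor: r = 171 mm = 17.1 cm
RCF_original = 1.118 × 10⁻⁵ × 17.1 × (24760)² = 1.118 × 10⁻⁵ × 17.1 × 613,057,600 ≈ 117,203.1 × g
Target RCF = 2 × 117,203.1 ≈ 234,406.2 × g
Your rotor: r = 86 mm = 8.6 cm
234,406.2 = 1.118 × 10⁻⁵ × 8.6 × N²
N² = 234,406.2 / (9.6148 × 10⁻⁵) = 2,437,972,709
N ≈ √2,437,972,709 ≈ 49,375.8

49376 RPM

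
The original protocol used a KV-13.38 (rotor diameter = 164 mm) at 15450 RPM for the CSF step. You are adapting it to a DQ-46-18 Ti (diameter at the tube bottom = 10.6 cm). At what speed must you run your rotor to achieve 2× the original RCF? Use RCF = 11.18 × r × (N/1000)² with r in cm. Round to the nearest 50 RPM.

Original rotor: r = 164 mm / 2 = 82 mm = 8.2 cm
RCF = 11.18 × r × (N/1000)²
RCF_original = 11.18 × 8.2 × (15.45)² = 11.18 × 8.2 × 238.7025 ≈ 21,883.3 × g
Target RCF = 2 × 21,883.3 ≈ 43,766.6 × g
Your rotor: r = 10.6 / 2 = 5.3 cm
43,766.6 = 11.18 × 5.3 × (N/1000)²
(N/1000)² = 43,766.6 / 59.254 = 738.6269
N = 1000 × √738.6269 ≈ 27,177.7

≈ 27200 RPM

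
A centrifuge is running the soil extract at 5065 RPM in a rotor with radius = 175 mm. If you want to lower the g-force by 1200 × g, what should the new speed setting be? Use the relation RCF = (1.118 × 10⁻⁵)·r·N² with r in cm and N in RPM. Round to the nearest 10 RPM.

r = 175 mm = 17.5 cm
Current RCF = 1.118 × 10⁻⁵ × 17.5 × (5065)² = 1.118 × 10⁻⁵ × 17.5 × 25,654,225 ≈ 5,019.2 × g
Target RCF = 5,019.2 − 1,200 = 3,819.2 × g
N² = 3,819.2 / (19.565 × 10⁻⁵) = 19,520,572
N ≈ √19,520,572 ≈ 4,418.2

≈ 4420 RPM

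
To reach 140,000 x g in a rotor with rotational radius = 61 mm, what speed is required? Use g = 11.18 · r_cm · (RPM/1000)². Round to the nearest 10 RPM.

r = 61 mm = 6.1 cm
RCF = 11.18 × r × (N/1000)²
140,000 = 11.18 × 6.1 × (N/1000)²
(N/1000)² = 140,000 / 68.198 = 2052.846
N = 1000 × √2052.846 ≈ 45,308.3

≈ 45310 RPM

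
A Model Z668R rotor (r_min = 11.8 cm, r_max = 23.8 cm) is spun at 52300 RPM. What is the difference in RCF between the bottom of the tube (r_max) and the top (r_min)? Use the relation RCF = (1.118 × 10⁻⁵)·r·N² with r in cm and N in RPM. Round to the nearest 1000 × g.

RCF_max = 1.118 × 10⁻⁵ × 23.8 × (52300)² = 1.118 × 10⁻⁵ × 23.8 × 2,735,290,000 ≈ 727,816.9 × g
RCF_min = 1.118 × 10⁻⁵ × 11.8 × (52300)² = 1.118 × 10⁻⁵ × 11.8 × 2,735,290,000 ≈ 360,850.4 × g
ΔRCF = 727,816.9 − 360,850.4 = 366,966.5

ΔRCF ≈ 367000 x g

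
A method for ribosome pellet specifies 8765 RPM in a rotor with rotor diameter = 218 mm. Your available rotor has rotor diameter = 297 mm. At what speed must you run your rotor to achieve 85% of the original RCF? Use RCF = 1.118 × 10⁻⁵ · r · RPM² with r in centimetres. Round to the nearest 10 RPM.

6920 RPM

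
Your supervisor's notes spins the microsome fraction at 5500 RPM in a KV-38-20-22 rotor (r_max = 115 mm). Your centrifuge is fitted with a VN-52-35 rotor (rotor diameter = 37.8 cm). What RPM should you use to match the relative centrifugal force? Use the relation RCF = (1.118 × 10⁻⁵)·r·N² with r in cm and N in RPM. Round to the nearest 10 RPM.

≈ 4290 RPM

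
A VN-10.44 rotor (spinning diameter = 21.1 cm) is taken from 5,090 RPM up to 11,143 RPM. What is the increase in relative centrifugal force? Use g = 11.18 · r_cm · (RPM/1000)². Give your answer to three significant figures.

r = 21.1 / 2 = 10.55 cm
RCF₁ = 11.18 × 10.55 × (5.09)² = 11.18 × 10.55 × 25.9081 ≈ 3,055.8 × g
RCF₂ = 11.18 × 10.55 × (11.143)² = 11.18 × 10.55 × 124.166449 ≈ 14,645.3 × g
Increase = 14,645.3 − 3,055.8 = 11,589.5

11600 x g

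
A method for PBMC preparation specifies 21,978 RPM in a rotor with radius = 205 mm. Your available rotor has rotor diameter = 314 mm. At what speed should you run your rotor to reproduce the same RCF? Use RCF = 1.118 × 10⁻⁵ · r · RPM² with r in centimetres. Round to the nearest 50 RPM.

25100 RPM

Original rotor: r = 205 mm = 20.5 cm
RCF_original = 1.118 × 10⁻⁵ × 20.5 × (21978)² = 1.118 × 10⁻⁵ × 20.5 × 483,032,484 ≈ 110,706.2 × g
Your rotor: r = 314 mm / 2 = 157 mm = 15.7 cm
110,706.2 = 1.118 × 10⁻⁵ × 15.7 × N²
N² = 110,706.2 / (17.5526 × 10⁻⁵) = 630,711,120
N ≈ √630,711,120 ≈ 25,114.0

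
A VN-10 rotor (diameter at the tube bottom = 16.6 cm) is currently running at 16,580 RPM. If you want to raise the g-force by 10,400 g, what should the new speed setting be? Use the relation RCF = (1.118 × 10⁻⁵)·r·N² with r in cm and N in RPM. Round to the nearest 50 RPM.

≈ 19650 RPM

r = 16.6 / 2 = 8.3 cm
Current RCF = 1.118 × 10⁻⁵ × 8.3 × (16580)² = 1.118 × 10⁻⁵ × 8.3 × 274,896,400 ≈ 25,508.7 × g
Target RCF = 25,508.7 + 10,400 = 35,908.7 × g
N² = 35,908.7 / (9.2794 × 10⁻⁵) = 386,972,218
N ≈ √386,972,218 ≈ 19,671.6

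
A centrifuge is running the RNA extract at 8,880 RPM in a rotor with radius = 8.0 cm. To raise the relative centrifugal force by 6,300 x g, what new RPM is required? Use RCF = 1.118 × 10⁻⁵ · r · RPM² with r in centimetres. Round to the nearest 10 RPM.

Current RCF = 1.118 × 10⁻⁵ × 8 × (8880)² = 1.118 × 10⁻⁵ × 8 × 78,854,400 ≈ 7,052.7 × g
Target RCF = 7,052.7 + 6,300 = 13,352.7 × g
N² = 13,352.7 / (8.944 × 10⁻⁵) = 149,292,263
N ≈ √149,292,263 ≈ 12,218.5

N₂ ≈ 12220 RPM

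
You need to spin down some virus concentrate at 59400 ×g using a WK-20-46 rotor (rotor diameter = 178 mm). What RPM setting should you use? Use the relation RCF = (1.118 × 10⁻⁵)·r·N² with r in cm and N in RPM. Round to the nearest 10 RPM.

r = 178 mm / 2 = 89 mm = 8.9 cm
59,400 = 1.118 × 10⁻⁵ × 8.9 × N²
N² = 59,400 / (9.9502 × 10⁻⁵) = 596,972,925
N ≈ √596,972,925 ≈ 24,433.0

≈ 24430 RPM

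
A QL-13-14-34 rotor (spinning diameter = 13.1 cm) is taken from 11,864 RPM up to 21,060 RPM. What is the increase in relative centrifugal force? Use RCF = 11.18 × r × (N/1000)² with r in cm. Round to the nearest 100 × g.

≈ 22200 x g

r = 13.1 / 2 = 6.55 cm
RCF₁ = 11.18 × 6.55 × (11.864)² = 11.18 × 6.55 × 140.754496 ≈ 10,307.3 × g
RCF₂ = 11.18 × 6.55 × (21.06)² = 11.18 × 6.55 × 443.5236 ≈ 32,478.8 × g
Increase = 32,478.8 − 10,307.3 = 22,171.5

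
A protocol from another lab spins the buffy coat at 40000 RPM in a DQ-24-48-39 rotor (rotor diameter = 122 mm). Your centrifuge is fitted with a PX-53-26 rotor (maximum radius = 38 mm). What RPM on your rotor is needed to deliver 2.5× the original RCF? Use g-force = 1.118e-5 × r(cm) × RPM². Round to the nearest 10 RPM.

Original rotor: r = 122 mm / 2 = 61 mm = 6.1 cm
RCF_original = 1.118 × 10⁻⁵ × 6.1 × (40000)² = 1.118 × 10⁻⁵ × 6.1 × 1,600,000,000 ≈ 109,116.8 × g
Target RCF = 2.5 × 109,116.8 ≈ 272,792 × g
Your rotor: r = 38 mm = 3.8 cm
272,792 = 1.118 × 10⁻⁵ × 3.8 × N²
N² = 272,792 / (4.2484 × 10⁻⁵) = 6,421,052,632
N ≈ √6,421,052,632 ≈ 80,131.5

≈ 80130 RPM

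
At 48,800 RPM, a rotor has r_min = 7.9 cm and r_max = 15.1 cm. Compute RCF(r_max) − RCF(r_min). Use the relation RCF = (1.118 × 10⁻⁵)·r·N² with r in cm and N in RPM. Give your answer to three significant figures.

ΔRCF = 1.118 × 10⁻⁵ × (r_max − r_min) × N² = 1.118 × 10⁻⁵ × 7.2 × 2,381,440,000 ≈ 191,696.4

ΔRCF ≈ 192000 g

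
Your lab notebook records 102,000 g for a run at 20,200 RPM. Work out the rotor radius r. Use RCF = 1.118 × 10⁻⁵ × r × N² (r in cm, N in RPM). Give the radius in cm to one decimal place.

RCF = 1.118 × 10⁻⁵ × r × N²
102000 = 1.118 × 10⁻⁵ × r × (20200)²
r = 102000 / (1.118 × 10⁻⁵ × 408,040,000) = 102000 / 4561.887 ≈ 22.359 cm

≈ 22.4 cm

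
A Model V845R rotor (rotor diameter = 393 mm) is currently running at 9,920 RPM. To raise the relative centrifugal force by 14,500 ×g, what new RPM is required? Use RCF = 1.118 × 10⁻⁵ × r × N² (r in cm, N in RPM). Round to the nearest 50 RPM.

12800 RPM

r = 393 mm / 2 = 196.5 mm = 19.65 cm
Current RCF = 1.118 × 10⁻⁵ × 19.65 × (9920)² = 1.118 × 10⁻⁵ × 19.65 × 98,406,400 ≈ 21,618.6 × g
Target RCF = 21,618.6 + 14,500 = 36,118.6 × g
N² = 36,118.6 / (21.9687 × 10⁻⁵) = 164,409,364
N ≈ √164,409,364 ≈ 12,822.2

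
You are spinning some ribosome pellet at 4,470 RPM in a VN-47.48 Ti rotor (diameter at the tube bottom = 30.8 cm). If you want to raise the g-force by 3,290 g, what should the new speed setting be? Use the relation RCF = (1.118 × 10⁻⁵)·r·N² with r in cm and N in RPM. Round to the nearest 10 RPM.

r = 30.8 / 2 = 15.4 cm
Current RCF = 1.118 × 10⁻⁵ × 15.4 × (4470)² = 1.118 × 10⁻⁵ × 15.4 × 19,980,900 ≈ 3,440.2 × g
Target RCF = 3,440.2 + 3,290 = 6,730.2 × g
N² = 6,730.2 / (17.2172 × 10⁻⁵) = 39,089,980
N ≈ √39,089,980 ≈ 6,252.2

≈ 6250 RPM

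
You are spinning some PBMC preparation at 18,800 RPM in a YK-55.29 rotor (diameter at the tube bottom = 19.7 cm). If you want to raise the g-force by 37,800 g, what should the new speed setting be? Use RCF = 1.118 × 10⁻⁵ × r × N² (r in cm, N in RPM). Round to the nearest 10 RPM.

r = 19.7 / 2 = 9.85 cm
Current RCF = 1.118 × 10⁻⁵ × 9.85 × (18800)² = 1.118 × 10⁻⁵ × 9.85 × 353,440,000 ≈ 38,921.9 × g
Target RCF = 38,921.9 + 37,800 = 76,721.9 × g
N² = 76,721.9 / (11.0123 × 10⁻⁵) = 696,692,789
N ≈ √696,692,789 ≈ 26,394.9

26390 RPM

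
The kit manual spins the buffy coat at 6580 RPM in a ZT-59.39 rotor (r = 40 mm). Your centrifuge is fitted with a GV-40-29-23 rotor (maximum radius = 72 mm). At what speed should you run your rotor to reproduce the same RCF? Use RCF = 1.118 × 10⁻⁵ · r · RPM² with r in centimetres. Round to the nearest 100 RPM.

4900 RPM

Original rotor: r = 40 mm = 4.0 cm
RCF_original = 1.118 × 10⁻⁵ × 4 × (6580)² = 1.118 × 10⁻⁵ × 4 × 43,296,400 ≈ 1,936.2 × g
Your rotor: r = 72 mm = 7.2 cm
1,936.2 = 1.118 × 10⁻⁵ × 7.2 × N²
N² = 1,936.2 / (8.0496 × 10⁻⁵) = 24,053,369
N ≈ √24,053,369 ≈ 4,904.4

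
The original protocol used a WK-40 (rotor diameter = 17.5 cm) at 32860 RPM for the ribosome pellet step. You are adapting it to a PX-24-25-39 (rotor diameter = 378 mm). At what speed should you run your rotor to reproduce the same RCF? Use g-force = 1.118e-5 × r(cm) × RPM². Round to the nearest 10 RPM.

Original rotor: r = 17.5 / 2 = 8.75 cm
RCF_original = 1.118 × 10⁻⁵ × 8.75 × (32860)² = 1.118 × 10⁻⁵ × 8.75 × 1,079,779,600 ≈ 105,629.4 × g
Your rotor: r = 378 mm / 2 = 189 mm = 18.9 cm
105,629.4 = 1.118 × 10⁻⁵ × 18.9 × N²
N² = 105,629.4 / (21.1302 × 10⁻⁵) = 499,897,777
N ≈ √499,897,777 ≈ 22,358.4

22360 RPM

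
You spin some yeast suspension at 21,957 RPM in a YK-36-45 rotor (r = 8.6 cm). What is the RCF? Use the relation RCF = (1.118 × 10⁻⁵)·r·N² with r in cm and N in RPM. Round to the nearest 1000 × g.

RCF ≈ 46000 x g

RCF = 1.118 × 10⁻⁵ × r × N²
RCF = 1.118 × 10⁻⁵ × 8.6 × (21957)² = 1.118 × 10⁻⁵ × 8.6 × 482,109,849 ≈ 46,353.9 × g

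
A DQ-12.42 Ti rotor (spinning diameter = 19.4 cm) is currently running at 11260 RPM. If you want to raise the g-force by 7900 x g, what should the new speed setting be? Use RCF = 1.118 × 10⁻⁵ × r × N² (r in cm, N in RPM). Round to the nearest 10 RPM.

r = 19.4 / 2 = 9.7 cm
Current RCF = 1.118 × 10⁻⁵ × 9.7 × (11260)² = 1.118 × 10⁻⁵ × 9.7 × 126,787,600 ≈ 13,749.6 × g
Target RCF = 13,749.6 + 7,900 = 21,649.6 × g
N² = 21,649.6 / (10.8446 × 10⁻⁵) = 199,634,841
N ≈ √199,634,841 ≈ 14,129.2

≈ 14130 RPM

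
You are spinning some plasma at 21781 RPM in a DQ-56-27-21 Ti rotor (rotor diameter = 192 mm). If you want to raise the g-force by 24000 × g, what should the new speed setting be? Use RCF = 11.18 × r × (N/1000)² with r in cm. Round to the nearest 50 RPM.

≈ 26400 RPM

r = 192 mm / 2 = 96 mm = 9.6 cm
Current RCF = 11.18 × 9.6 × (21.781)² = 11.18 × 9.6 × 474.411961 ≈ 50,917.7 × g
Target RCF = 50,917.7 + 24,000 = 74,917.7 × g
(N/1000)² = 74,917.7 / 107.328 = 698.0257
N = 1000 × √698.0257 ≈ 26,420.2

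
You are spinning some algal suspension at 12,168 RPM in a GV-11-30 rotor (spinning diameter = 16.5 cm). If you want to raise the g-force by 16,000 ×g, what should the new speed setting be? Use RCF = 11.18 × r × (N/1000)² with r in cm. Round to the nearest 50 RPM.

r = 16.5 / 2 = 8.25 cm
Current RCF = 11.18 × 8.25 × (12.168)² = 11.18 × 8.25 × 148.060224 ≈ 13,656.3 × g
Target RCF = 13,656.3 + 16,000 = 29,656.3 × g
(N/1000)² = 29,656.3 / 92.235 = 321.5298
N = 1000 × √321.5298 ≈ 17,931.3

N₂ ≈ 17950 RPM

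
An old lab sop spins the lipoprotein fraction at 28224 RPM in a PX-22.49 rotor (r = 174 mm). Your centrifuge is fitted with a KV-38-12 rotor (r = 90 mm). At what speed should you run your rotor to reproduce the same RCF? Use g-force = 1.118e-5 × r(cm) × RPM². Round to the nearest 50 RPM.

Original rotor: r = 174 mm = 17.4 cm
RCF_original = 1.118 × 10⁻⁵ × 17.4 × (28224)² = 1.118 × 10⁻⁵ × 17.4 × 796,594,176 ≈ 154,963.1 × g
Your rotor: r = 90 mm = 9.0 cm
154,963.1 = 1.118 × 10⁻⁵ × 9 × N²
N² = 154,963.1 / (10.062 × 10⁻⁵) = 1,540,082,489
N ≈ √1,540,082,489 ≈ 39,243.9

39250 RPM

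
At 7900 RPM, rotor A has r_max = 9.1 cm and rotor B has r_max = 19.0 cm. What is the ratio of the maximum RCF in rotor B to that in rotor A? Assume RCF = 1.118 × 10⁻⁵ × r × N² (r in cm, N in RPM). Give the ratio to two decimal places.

2.09

At fixed N, RCF ∝ r, so RCF_B/RCF_A = r_B/r_A = 19.0 / 9.1 = 2.0879.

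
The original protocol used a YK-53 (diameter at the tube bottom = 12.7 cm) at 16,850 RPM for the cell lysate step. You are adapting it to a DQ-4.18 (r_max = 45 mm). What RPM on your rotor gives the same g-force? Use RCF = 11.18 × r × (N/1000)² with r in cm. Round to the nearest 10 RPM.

≈ 20020 RPM

Original rotor: r = 12.7 / 2 = 6.35 cm
RCF = 11.18 × r × (N/1000)²
RCF_original = 11.18 × 6.35 × (16.85)² = 11.18 × 6.35 × 283.9225 ≈ 20,156.5 × g
Your rotor: r = 45 mm = 4.5 cm
20,156.5 = 11.18 × 4.5 × (N/1000)²
(N/1000)² = 20,156.5 / 50.31 = 400.646
N = 1000 × √400.646 ≈ 20,016.1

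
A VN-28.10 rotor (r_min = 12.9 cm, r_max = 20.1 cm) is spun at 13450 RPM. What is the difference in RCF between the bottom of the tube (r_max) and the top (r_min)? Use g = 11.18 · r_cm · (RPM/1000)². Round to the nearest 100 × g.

14600 ×g

RCF_max = 11.18 × 20.1 × (13.45)² = 11.18 × 20.1 × 180.9025 ≈ 40,652 × g
RCF_min = 11.18 × 12.9 × (13.45)² = 11.18 × 12.9 × 180.9025 ≈ 26,090.1 × g
ΔRCF = 40,652 − 26,090.1 = 14,561.9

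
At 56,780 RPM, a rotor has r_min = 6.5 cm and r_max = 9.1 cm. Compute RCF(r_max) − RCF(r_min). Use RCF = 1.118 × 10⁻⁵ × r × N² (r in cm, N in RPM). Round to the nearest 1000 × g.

94000 x g

RCF_max = 1.118 × 10⁻⁵ × 9.1 × (56780)² = 1.118 × 10⁻⁵ × 9.1 × 3,223,968,400 ≈ 328,000.1 × g
RCF_min = 1.118 × 10⁻⁵ × 6.5 × (56780)² = 1.118 × 10⁻⁵ × 6.5 × 3,223,968,400 ≈ 234,285.8 × g
ΔRCF = 328,000.1 − 234,285.8 = 93,714.3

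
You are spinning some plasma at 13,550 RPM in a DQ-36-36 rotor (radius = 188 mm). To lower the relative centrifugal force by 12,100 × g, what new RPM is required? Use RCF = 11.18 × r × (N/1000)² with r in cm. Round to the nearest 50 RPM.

r = 188 mm = 18.8 cm
Current RCF = 11.18 × 18.8 × (13.55)² = 11.18 × 18.8 × 183.6025 ≈ 38,590.3 × g
Target RCF = 38,590.3 − 12,100 = 26,490.3 × g
(N/1000)² = 26,490.3 / 210.184 = 126.0339
N = 1000 × √126.0339 ≈ 11,226.5

N₂ ≈ 11250 RPM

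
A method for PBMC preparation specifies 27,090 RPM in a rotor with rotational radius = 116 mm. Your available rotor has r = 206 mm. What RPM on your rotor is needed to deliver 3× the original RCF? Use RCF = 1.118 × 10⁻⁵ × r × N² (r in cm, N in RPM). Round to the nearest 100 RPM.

Original rotor: r = 116 mm = 11.6 cm
RCF_original = 1.118 × 10⁻⁵ × 11.6 × (27090)² = 1.118 × 10⁻⁵ × 11.6 × 733,868,100 ≈ 95,173.9 × g
Target RCF = 3 × 95,173.9 ≈ 285,521.7 × g
Your rotor: r = 206 mm = 20.6 cm
285,521.7 = 1.118 × 10⁻⁵ × 20.6 × N²
N² = 285,521.7 / (23.0308 × 10⁻⁵) = 1,239,738,524
N ≈ √1,239,738,524 ≈ 35,209.9

≈ 35200 RPM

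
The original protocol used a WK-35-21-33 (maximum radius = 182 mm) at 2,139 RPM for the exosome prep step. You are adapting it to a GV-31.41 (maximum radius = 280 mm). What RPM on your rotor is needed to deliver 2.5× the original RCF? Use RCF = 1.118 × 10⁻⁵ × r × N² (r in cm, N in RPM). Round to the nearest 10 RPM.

Original rotor: r = 182 mm = 18.2 cm
RCF_original = 1.118 × 10⁻⁵ × 18.2 × (2139)² = 1.118 × 10⁻⁵ × 18.2 × 4,575,321 ≈ 931 × g
Target RCF = 2.5 × 931 ≈ 2,327.5 × g
Your rotor: r = 280 mm = 28.0 cm
2,327.5 = 1.118 × 10⁻⁵ × 28 × N²
N² = 2,327.5 / (31.304 × 10⁻⁵) = 7,435,152
N ≈ √7,435,152 ≈ 2,726.7

2730 RPM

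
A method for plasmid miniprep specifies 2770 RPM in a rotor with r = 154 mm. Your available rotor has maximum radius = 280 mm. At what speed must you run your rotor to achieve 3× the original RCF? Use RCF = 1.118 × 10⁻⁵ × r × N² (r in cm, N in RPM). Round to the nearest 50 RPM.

Original rotor: r = 154 mm = 15.4 cm
RCF_original = 1.118 × 10⁻⁵ × 15.4 × (2770)² = 1.118 × 10⁻⁵ × 15.4 × 7,672,900 ≈ 1,321.1 × g
Target RCF = 3 × 1,321.1 ≈ 3,963.3 × g
Your rotor: r = 280 mm = 28.0 cm
3,963.3 = 1.118 × 10⁻⁵ × 28 × N²
N² = 3,963.3 / (31.304 × 10⁻⁵) = 12,660,682
N ≈ √12,660,682 ≈ 3,558.2

≈ 3550 RPM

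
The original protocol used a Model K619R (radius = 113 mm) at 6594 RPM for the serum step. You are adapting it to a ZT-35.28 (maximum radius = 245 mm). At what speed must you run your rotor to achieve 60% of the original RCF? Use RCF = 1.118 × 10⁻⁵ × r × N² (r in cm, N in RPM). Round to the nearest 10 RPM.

Original rotor: r = 113 mm = 11.3 cm
RCF = 1.118 × 10⁻⁵ × r × N²
RCF_original = 1.118 × 10⁻⁵ × 11.3 × (6594)² = 1.118 × 10⁻⁵ × 11.3 × 43,480,836 ≈ 5,493.1 × g
Target RCF = 0.6 × 5,493.1 ≈ 3,295.9 × g
Your rotor: r = 245 mm = 24.5 cm
3,295.9 = 1.118 × 10⁻⁵ × 24.5 × N²
N² = 3,295.9 / (27.391 × 10⁻⁵) = 12,032,784
N ≈ √12,032,784 ≈ 3,468.8

3470 RPM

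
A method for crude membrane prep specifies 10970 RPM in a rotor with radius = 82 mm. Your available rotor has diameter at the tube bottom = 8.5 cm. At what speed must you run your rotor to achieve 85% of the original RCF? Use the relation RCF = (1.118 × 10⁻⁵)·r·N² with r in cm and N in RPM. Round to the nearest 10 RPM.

Original rotor: r = 82 mm = 8.2 cm
RCF = 1.118 × 10⁻⁵ × r × N²
RCF_original = 1.118 × 10⁻⁵ × 8.2 × (10970)² = 1.118 × 10⁻⁵ × 8.2 × 120,340,900 ≈ 11,032.4 × g
Target RCF = 0.85 × 11,032.4 ≈ 9,377.5 × g
Your rotor: r = 8.5 / 2 = 4.25 cm
9,377.5 = 1.118 × 10⁻⁵ × 4.25 × N²
N² = 9,377.5 / (4.7515 × 10⁻⁵) = 197,358,729
N ≈ √197,358,729 ≈ 14,048.4

≈ 14050 RPM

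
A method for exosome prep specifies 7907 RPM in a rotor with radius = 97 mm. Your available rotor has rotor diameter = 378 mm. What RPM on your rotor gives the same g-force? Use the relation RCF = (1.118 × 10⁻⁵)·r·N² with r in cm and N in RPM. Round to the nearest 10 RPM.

≈ 5660 RPM

Original rotor: r = 97 mm = 9.7 cm
RCF_original = 1.118 × 10⁻⁵ × 9.7 × (7907)² = 1.118 × 10⁻⁵ × 9.7 × 62,520,649 ≈ 6,780.1 × g
Your rotor: r = 378 mm / 2 = 189 mm = 18.9 cm
6,780.1 = 1.118 × 10⁻⁵ × 18.9 × N²
N² = 6,780.1 / (21.1302 × 10⁻⁵) = 32,087,250
N ≈ √32,087,250 ≈ 5,664.6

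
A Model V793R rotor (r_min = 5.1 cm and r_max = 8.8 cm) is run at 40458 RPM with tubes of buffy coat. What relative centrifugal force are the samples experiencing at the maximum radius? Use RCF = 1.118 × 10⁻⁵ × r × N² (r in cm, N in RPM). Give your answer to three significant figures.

≈ 161000 x g

Use r_max = 8.8 cm.
RCF = 1.118 × 10⁻⁵ × 8.8 × (40458)² = 1.118 × 10⁻⁵ × 8.8 × 1,636,849,764 ≈ 161,039.8 × g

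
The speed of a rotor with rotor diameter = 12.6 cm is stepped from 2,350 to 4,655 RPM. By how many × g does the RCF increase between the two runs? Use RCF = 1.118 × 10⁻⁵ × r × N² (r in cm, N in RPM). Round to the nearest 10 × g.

r = 12.6 / 2 = 6.3 cm
RCF₁ = 1.118 × 10⁻⁵ × 6.3 × (2350)² = 1.118 × 10⁻⁵ × 6.3 × 5,522,500 ≈ 389 × g
RCF₂ = 1.118 × 10⁻⁵ × 6.3 × (4655)² = 1.118 × 10⁻⁵ × 6.3 × 21,669,025 ≈ 1,526.2 × g
Increase = 1,526.2 − 389 = 1,137.2

1140 × g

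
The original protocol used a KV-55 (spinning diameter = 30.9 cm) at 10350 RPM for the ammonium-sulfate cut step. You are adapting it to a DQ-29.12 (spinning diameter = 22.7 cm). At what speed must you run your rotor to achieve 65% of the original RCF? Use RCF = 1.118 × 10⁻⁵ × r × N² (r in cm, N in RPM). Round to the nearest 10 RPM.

Original rotor: r = 30.9 / 2 = 15.45 cm
RCF_original = 1.118 × 10⁻⁵ × 15.45 × (10350)² = 1.118 × 10⁻⁵ × 15.45 × 107,122,500 ≈ 18,503.4 × g
Target RCF = 0.65 × 18,503.4 ≈ 12,027.2 × g
Your rotor: r = 22.7 / 2 = 11.35 cm
12,027.2 = 1.118 × 10⁻⁵ × 11.35 × N²
N² = 12,027.2 / (12.6893 × 10⁻⁵) = 94,782,218
N ≈ √94,782,218 ≈ 9,735.6

≈ 9740 RPM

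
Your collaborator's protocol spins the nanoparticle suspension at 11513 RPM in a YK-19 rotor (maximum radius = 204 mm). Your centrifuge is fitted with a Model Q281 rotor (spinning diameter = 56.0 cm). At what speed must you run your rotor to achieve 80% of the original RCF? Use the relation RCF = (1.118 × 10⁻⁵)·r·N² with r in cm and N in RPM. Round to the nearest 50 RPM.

Original rotor: r = 204 mm = 20.4 cm
RCF_original = 1.118 × 10⁻⁵ × 20.4 × (11513)² = 1.118 × 10⁻⁵ × 20.4 × 132,549,169 ≈ 30,230.8 × g
Target RCF = 0.8 × 30,230.8 ≈ 24,184.6 × g
Your rotor: r = 56.0 / 2 = 28 cm
24,184.6 = 1.118 × 10⁻⁵ × 28 × N²
N² = 24,184.6 / (31.304 × 10⁻⁵) = 77,257,220
N ≈ √77,257,220 ≈ 8,789.6

≈ 8800 RPM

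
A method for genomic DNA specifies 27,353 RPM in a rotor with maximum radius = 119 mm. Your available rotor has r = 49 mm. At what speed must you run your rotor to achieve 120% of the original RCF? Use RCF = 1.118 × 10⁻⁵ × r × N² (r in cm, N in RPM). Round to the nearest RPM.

Original rotor: r = 119 mm = 11.9 cm
RCF_original = 1.118 × 10⁻⁵ × 11.9 × (27353)² = 1.118 × 10⁻⁵ × 11.9 × 748,186,609 ≈ 99,540.2 × g
Target RCF = 1.2 × 99,540.2 ≈ 119,448.2 × g
Your rotor: r = 49 mm = 4.9 cm
119,448.2 = 1.118 × 10⁻⁵ × 4.9 × N²
N² = 119,448.2 / (5.4782 × 10⁻⁵) = 2,180,427,878
N ≈ √2,180,427,878 ≈ 46,695.1

≈ 46695 RPM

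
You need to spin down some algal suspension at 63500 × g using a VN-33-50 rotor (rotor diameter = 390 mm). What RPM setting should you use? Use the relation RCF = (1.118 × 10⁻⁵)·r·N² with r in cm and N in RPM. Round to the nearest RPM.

r = 390 mm / 2 = 195 mm = 19.5 cm
63,500 = 1.118 × 10⁻⁵ × 19.5 × N²
N² = 63,500 / (21.801 × 10⁻⁵) = 291,271,043
N ≈ √291,271,043 ≈ 17,066.7

≈ 17067 RPM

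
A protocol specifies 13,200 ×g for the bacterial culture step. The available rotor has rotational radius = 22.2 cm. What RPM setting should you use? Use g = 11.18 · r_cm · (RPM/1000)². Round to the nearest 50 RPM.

13,200 = 11.18 × 22.2 × (N/1000)²
(N/1000)² = 13,200 / 248.196 = 53.18377
N = 1000 × √53.18377 ≈ 7,292.7

≈ 7300 RPM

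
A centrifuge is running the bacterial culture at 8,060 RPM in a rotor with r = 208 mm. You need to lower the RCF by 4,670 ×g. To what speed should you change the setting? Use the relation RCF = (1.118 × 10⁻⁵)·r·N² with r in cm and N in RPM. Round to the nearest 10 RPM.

6700 RPM

r = 208 mm = 20.8 cm
Current RCF = 1.118 × 10⁻⁵ × 20.8 × (8060)² = 1.118 × 10⁻⁵ × 20.8 × 64,963,600 ≈ 15,106.9 × g
Target RCF = 15,106.9 − 4,670 = 10,436.9 × g
N² = 10,436.9 / (23.2544 × 10⁻⁵) = 44,881,399
N ≈ √44,881,399 ≈ 6,699.4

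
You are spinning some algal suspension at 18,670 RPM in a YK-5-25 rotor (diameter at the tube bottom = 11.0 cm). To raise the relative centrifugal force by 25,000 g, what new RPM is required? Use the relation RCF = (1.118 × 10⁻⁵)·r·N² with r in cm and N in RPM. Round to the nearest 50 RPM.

r = 11.0 / 2 = 5.5 cm
Current RCF = 1.118 × 10⁻⁵ × 5.5 × (18670)² = 1.118 × 10⁻⁵ × 5.5 × 348,568,900 ≈ 21,433.5 × g
Target RCF = 21,433.5 + 25,000 = 46,433.5 × g
N² = 46,433.5 / (6.149 × 10⁻⁵) = 755,139,047
N ≈ √755,139,047 ≈ 27,479.8

N₂ ≈ 27500 RPM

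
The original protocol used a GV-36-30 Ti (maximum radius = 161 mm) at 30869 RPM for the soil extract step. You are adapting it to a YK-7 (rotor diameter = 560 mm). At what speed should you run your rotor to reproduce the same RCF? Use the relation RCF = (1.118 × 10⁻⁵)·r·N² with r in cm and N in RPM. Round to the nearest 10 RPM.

Original rotor: r = 161 mm = 16.1 cm
RCF_original = 1.118 × 10⁻⁵ × 16.1 × (30869)² = 1.118 × 10⁻⁵ × 16.1 × 952,895,161 ≈ 171,519.2 × g
Your rotor: r = 560 mm / 2 = 280 mm = 28 cm
171,519.2 = 1.118 × 10⁻⁵ × 28 × N²
N² = 171,519.2 / (31.304 × 10⁻⁵) = 547,914,643
N ≈ √547,914,643 ≈ 23,407.6

≈ 23410 RPM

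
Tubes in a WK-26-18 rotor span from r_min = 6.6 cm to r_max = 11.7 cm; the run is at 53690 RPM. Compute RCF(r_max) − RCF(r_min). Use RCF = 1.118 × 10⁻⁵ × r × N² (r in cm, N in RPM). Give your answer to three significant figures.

RCF_max = 1.118 × 10⁻⁵ × 11.7 × (53690)² = 1.118 × 10⁻⁵ × 11.7 × 2,882,616,100 ≈ 377,063.5 × g
RCF_min = 1.118 × 10⁻⁵ × 6.6 × (53690)² = 1.118 × 10⁻⁵ × 6.6 × 2,882,616,100 ≈ 212,702.5 × g
ΔRCF = 377,063.5 − 212,702.5 = 164,361

164000 x g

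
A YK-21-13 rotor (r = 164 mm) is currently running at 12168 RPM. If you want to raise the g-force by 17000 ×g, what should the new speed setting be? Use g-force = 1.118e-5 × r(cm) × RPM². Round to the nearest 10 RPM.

r = 164 mm = 16.4 cm
Current RCF = 1.118 × 10⁻⁵ × 16.4 × (12168)² = 1.118 × 10⁻⁵ × 16.4 × 148,060,224 ≈ 27,147.1 × g
Target RCF = 27,147.1 + 17,000 = 44,147.1 × g
N² = 44,147.1 / (18.3352 × 10⁻⁵) = 240,777,848
N ≈ √240,777,848 ≈ 15,517.0

N₂ ≈ 15520 RPM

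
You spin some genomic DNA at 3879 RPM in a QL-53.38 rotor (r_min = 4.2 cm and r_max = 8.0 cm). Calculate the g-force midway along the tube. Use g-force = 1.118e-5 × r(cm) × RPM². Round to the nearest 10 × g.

1030 ×g

r_avg = (4.2 + 8.0) / 2 = 6.1 cm
RCF = 1.118 × 10⁻⁵ × r × N²
RCF = 1.118 × 10⁻⁵ × 6.1 × (3879)² = 1.118 × 10⁻⁵ × 6.1 × 15,046,641 ≈ 1,026.2 × g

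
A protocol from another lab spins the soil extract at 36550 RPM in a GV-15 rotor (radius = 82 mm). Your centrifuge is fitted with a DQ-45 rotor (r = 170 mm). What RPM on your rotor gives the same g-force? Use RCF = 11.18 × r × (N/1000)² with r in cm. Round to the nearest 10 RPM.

Original rotor: r = 82 mm = 8.2 cm
RCF_original = 11.18 × 8.2 × (36.55)² = 11.18 × 8.2 × 1,335.9025 ≈ 122,470.2 × g
Your rotor: r = 170 mm = 17.0 cm
122,470.2 = 11.18 × 17 × (N/1000)²
(N/1000)² = 122,470.2 / 190.06 = 644.3765
N = 1000 × √644.3765 ≈ 25,384.6

≈ 25380 RPM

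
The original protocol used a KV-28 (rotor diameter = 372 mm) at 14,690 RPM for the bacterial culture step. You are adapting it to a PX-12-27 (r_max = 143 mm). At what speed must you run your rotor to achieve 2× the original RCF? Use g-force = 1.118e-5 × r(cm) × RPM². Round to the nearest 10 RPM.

Original rotor: r = 372 mm / 2 = 186 mm = 18.6 cm
RCF_original = 1.118 × 10⁻⁵ × 18.6 × (14690)² = 1.118 × 10⁻⁵ × 18.6 × 215,796,100 ≈ 44,874.4 × g
Target RCF = 2 × 44,874.4 ≈ 89,748.8 × g
Your rotor: r = 143 mm = 14.3 cm
89,748.8 = 1.118 × 10⁻⁵ × 14.3 × N²
N² = 89,748.8 / (15.9874 × 10⁻⁵) = 561,372,081
N ≈ √561,372,081 ≈ 23,693.3

23690 RPM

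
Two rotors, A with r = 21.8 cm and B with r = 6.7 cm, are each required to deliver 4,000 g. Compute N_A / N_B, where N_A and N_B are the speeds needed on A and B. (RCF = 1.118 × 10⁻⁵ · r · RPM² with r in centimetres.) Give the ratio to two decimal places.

0.55

At fixed RCF, N ∝ 1/√r, so N_A/N_B = √(r_B/r_A) = √(6.7/21.8) = √0.307339 = 0.5544.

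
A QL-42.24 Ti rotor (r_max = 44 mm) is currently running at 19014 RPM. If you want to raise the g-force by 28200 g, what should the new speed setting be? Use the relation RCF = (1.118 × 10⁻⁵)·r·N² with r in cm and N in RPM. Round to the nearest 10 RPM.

30570 RPM

r = 44 mm = 4.4 cm
Current RCF = 1.118 × 10⁻⁵ × 4.4 × (19014)² = 1.118 × 10⁻⁵ × 4.4 × 361,532,196 ≈ 17,784.5 × g
Target RCF = 17,784.5 + 28,200 = 45,984.5 × g
N² = 45,984.5 / (4.9192 × 10⁻⁵) = 934,796,308
N ≈ √934,796,308 ≈ 30,574.4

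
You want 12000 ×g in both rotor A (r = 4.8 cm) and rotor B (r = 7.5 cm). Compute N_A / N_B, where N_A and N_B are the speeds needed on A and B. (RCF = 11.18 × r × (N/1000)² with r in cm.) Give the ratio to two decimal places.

1.25

At fixed RCF, N ∝ 1/√r, so N_A/N_B = √(r_B/r_A) = √(7.5/4.8) = √1.562500 = 1.2500.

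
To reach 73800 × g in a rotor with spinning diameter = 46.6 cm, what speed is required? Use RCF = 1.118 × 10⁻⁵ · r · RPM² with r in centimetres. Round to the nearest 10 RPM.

r = 46.6 / 2 = 23.3 cm
RCF = 1.118 × 10⁻⁵ × r × N²
73,800 = 1.118 × 10⁻⁵ × 23.3 × N²
N² = 73,800 / (26.0494 × 10⁻⁵) = 283,307,869
N ≈ √283,307,869 ≈ 16,831.8

16830 RPM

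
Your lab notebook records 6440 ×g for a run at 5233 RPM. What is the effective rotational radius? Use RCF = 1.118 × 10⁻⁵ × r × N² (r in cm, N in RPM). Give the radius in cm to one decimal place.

r ≈ 21.0 cm

RCF = 1.118 × 10⁻⁵ × r × N²
6440 = 1.118 × 10⁻⁵ × r × (5233)²
r = 6440 / (1.118 × 10⁻⁵ × 27,384,289) = 6440 / 306.1564 ≈ 21.035 cm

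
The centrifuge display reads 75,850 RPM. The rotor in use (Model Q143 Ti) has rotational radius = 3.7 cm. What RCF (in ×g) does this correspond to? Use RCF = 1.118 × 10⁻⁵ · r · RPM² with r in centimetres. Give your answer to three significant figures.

238000 ×g

RCF = 1.118 × 10⁻⁵ × r × N²
RCF = 1.118 × 10⁻⁵ × 3.7 × (75850)² = 1.118 × 10⁻⁵ × 3.7 × 5,753,222,500 ≈ 237,987.8 × g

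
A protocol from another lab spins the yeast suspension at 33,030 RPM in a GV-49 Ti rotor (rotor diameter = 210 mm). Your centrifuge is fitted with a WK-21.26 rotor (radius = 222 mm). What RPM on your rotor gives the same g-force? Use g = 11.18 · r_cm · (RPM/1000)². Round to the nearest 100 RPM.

Original rotor: r = 210 mm / 2 = 105 mm = 10.5 cm
RCF_original = 11.18 × 10.5 × (33.03)² = 11.18 × 10.5 × 1,090.9809 ≈ 128,070.2 × g
Your rotor: r = 222 mm = 22.2 cm
128,070.2 = 11.18 × 22.2 × (N/1000)²
(N/1000)² = 128,070.2 / 248.196 = 516.0043
N = 1000 × √516.0043 ≈ 22,715.7

≈ 22700 RPM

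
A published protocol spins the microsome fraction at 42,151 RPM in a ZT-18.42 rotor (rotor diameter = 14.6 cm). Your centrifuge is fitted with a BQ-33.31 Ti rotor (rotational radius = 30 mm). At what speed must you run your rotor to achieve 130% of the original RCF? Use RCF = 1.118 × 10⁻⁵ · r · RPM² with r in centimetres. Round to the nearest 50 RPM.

Original rotor: r = 14.6 / 2 = 7.3 cm
RCF = 1.118 × 10⁻⁵ × r × N²
RCF_original = 1.118 × 10⁻⁵ × 7.3 × (42151)² = 1.118 × 10⁻⁵ × 7.3 × 1,776,706,801 ≈ 145,004.1 × g
Target RCF = 1.3 × 145,004.1 ≈ 188,505.3 × g
Your rotor: r = 30 mm = 3.0 cm
188,505.3 = 1.118 × 10⁻⁵ × 3 × N²
N² = 188,505.3 / (3.354 × 10⁻⁵) = 5,620,313,059
N ≈ √5,620,313,059 ≈ 74,968.7

≈ 74950 RPM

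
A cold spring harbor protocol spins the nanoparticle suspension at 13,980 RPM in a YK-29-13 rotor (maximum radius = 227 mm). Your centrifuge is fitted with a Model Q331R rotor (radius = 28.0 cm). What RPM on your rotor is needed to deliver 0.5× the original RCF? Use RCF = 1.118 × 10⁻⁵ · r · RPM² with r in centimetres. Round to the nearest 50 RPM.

Original rotor: r = 227 mm = 22.7 cm
RCF_original = 1.118 × 10⁻⁵ × 22.7 × (13980)² = 1.118 × 10⁻⁵ × 22.7 × 195,440,400 ≈ 49,600 × g
Target RCF = 0.5 × 49,600 ≈ 24,800 × g
24,800 = 1.118 × 10⁻⁵ × 28 × N²
N² = 24,800 / (31.304 × 10⁻⁵) = 79,223,102
N ≈ √79,223,102 ≈ 8,900.7

≈ 8900 RPM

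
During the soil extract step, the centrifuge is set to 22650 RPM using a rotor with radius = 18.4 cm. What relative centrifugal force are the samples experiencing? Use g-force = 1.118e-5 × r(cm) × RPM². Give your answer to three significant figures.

106000 x g

RCF = 1.118 × 10⁻⁵ × 18.4 × (22650)² = 1.118 × 10⁻⁵ × 18.4 × 513,022,500 ≈ 105,534.9 × g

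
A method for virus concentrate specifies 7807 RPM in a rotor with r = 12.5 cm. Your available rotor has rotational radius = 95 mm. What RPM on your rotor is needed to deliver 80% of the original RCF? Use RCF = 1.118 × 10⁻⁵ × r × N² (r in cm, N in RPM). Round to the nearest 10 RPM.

RCF_original = 1.118 × 10⁻⁵ × 12.5 × (7807)² = 1.118 × 10⁻⁵ × 12.5 × 60,949,249 ≈ 8,517.7 × g
Target RCF = 0.8 × 8,517.7 ≈ 6,814.2 × g
Your rotor: r = 95 mm = 9.5 cm
6,814.2 = 1.118 × 10⁻⁵ × 9.5 × N²
N² = 6,814.2 / (10.621 × 10⁻⁵) = 64,157,801
N ≈ √64,157,801 ≈ 8,009.9

≈ 8010 RPM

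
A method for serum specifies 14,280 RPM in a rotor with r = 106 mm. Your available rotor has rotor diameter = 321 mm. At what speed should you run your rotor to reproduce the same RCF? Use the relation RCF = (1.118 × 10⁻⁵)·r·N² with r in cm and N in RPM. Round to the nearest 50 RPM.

Original rotor: r = 106 mm = 10.6 cm
RCF_original = 1.118 × 10⁻⁵ × 10.6 × (14280)² = 1.118 × 10⁻⁵ × 10.6 × 203,918,400 ≈ 24,166 × g
Your rotor: r = 321 mm / 2 = 160.5 mm = 16.05 cm
24,166 = 1.118 × 10⁻⁵ × 16.05 × N²
N² = 24,166 / (17.9439 × 10⁻⁵) = 134,675,294
N ≈ √134,675,294 ≈ 11,605.0

11600 RPM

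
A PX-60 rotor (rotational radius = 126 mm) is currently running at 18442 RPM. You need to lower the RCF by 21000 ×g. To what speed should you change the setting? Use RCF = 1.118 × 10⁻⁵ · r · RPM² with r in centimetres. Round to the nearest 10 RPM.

r = 126 mm = 12.6 cm
Current RCF = 1.118 × 10⁻⁵ × 12.6 × (18442)² = 1.118 × 10⁻⁵ × 12.6 × 340,107,364 ≈ 47,910.2 × g
Target RCF = 47,910.2 − 21,000 = 26,910.2 × g
N² = 26,910.2 / (14.0868 × 10⁻⁵) = 191,031,320
N ≈ √191,031,320 ≈ 13,821.4

N₂ ≈ 13820 RPM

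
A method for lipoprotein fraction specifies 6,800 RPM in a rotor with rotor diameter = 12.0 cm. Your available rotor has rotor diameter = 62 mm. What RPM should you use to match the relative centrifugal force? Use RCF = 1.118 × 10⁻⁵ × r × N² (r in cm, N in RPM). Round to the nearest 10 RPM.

9460 RPM

Original rotor: r = 12.0 / 2 = 6 cm
RCF = 1.118 × 10⁻⁵ × r × N²
RCF_original = 1.118 × 10⁻⁵ × 6 × (6800)² = 1.118 × 10⁻⁵ × 6 × 46,240,000 ≈ 3,101.8 × g
Your rotor: r = 62 mm / 2 = 31 mm = 3.1 cm
3,101.8 = 1.118 × 10⁻⁵ × 3.1 × N²
N² = 3,101.8 / (3.4658 × 10⁻⁵) = 89,497,374
N ≈ √89,497,374 ≈ 9,460.3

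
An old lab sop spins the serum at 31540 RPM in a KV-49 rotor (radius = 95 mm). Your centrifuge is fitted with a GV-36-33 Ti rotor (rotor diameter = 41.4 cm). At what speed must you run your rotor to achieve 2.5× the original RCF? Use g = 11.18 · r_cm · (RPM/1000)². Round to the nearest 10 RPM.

Original rotor: r = 95 mm = 9.5 cm
RCF_original = 11.18 × 9.5 × (31.54)² = 11.18 × 9.5 × 994.7716 ≈ 105,654.7 × g
Target RCF = 2.5 × 105,654.7 ≈ 264,136.8 × g
Your rotor: r = 41.4 / 2 = 20.7 cm
264,136.8 = 11.18 × 20.7 × (N/1000)²
(N/1000)² = 264,136.8 / 231.426 = 1141.345
N = 1000 × √1141.345 ≈ 33,783.8

33780 RPM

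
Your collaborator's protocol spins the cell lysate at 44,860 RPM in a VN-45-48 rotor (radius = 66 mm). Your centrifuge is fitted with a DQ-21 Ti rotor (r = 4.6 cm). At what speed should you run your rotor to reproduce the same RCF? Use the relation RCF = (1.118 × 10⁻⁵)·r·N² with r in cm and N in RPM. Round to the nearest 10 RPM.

≈ 53730 RPM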